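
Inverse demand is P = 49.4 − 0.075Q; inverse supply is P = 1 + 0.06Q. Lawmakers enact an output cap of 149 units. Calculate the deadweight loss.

Competitive equilibrium: 49.4 − 0.075Q = 1 + 0.06Q → Q* = 358.5185, P* = 22.5111.
At Q = 149: demand price = 49.4 − 0.075·149 = 38.225; supply price = 1 + 0.06·149 = 9.94.
ΔQ = 358.5185 − 149 = 209.5185; wedge = 38.225 − 9.94 = 28.285.
Welfare loss = ½ × 209.5185 × 28.285 = 2963.12.

2963.12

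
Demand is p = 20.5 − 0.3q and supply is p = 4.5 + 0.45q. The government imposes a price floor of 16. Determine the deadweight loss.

15.04

Competitive equilibrium: 20.5 − 0.3q = 4.5 + 0.45q → q* = 21.3333, p* = 14.1.
At the floor p = 16, quantity demanded = (20.5 − 16)/0.3 = 15.
Sellers' marginal cost at q' = 15: 4.5 + 0.45·15 = 11.25.
Δq = 21.3333 − 15 = 6.3333; wedge = 16 − 11.25 = 4.75.
Welfare loss = ½ × 6.3333 × 4.75 = 15.04.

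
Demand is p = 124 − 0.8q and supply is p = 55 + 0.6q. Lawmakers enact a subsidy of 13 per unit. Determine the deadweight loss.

Competitive equilibrium: 124 − 0.8q = 55 + 0.6q → q* = 49.2857, p* = 84.5714.
The subsidy lowers effective supply by 13: p = 42 + 0.6q.
New quantity: 124 − 0.8q = 42 + 0.6q → q' = 58.5714.
Overproduction Δq = 58.5714 − 49.2857 = 9.2857; wedge = subsidy = 13.
The triangle = ½ × 9.2857 × 13 = 60.36.

60.36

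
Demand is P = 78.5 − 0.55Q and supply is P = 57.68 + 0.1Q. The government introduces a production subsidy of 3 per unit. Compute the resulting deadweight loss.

6.92

Competitive equilibrium: 78.5 − 0.55Q = 57.68 + 0.1Q → Q* = 32.0308, P* = 60.8831.
The subsidy lowers effective supply by 3: P = 54.68 + 0.1Q.
New quantity: 78.5 − 0.55Q = 54.68 + 0.1Q → Q' = 36.6462.
Overproduction ΔQ = 36.6462 − 32.0308 = 4.6154; wedge = subsidy = 3.
DWL = ½ × 4.6154 × 3 = 6.92.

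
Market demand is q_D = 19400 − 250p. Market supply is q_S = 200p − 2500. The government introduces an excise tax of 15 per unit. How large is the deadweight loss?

In inverse form: demand p = 77.6 − 0.004q, supply p = 12.5 + 0.005q.
Competitive equilibrium: 77.6 − 0.004q = 12.5 + 0.005q → q* = 7233.3333, p* = 48.6667.
With the tax, the buyer price exceeds the seller price by 15: (77.6 − 0.004q) − (12.5 + 0.005q) = 15 → q' = 5566.6667.
Δq = 7233.3333 − 5566.6667 = 1666.6666; the wedge equals the tax, 15.
Welfare loss = ½ × 1666.6666 × 15 = 12500.

12500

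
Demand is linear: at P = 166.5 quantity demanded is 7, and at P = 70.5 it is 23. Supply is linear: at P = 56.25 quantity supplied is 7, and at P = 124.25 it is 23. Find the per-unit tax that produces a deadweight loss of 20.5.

20.5

Demand slope = (70.5 − 166.5)/(23 − 7) = −6, so P = 208.5 − 6Q.
Supply slope = (124.25 − 56.25)/(23 − 7) = 4.25, so P = 26.5 + 4.25Q.
Competitive equilibrium: 208.5 − 6Q = 26.5 + 4.25Q → Q* = 17.7561, P* = 101.9634.
A tax t gives ΔQ = t/10.25 and wedge t, so DWL = t²/20.5.
t²/20.5 = 20.5 → t² = 420.25 → t = 20.5.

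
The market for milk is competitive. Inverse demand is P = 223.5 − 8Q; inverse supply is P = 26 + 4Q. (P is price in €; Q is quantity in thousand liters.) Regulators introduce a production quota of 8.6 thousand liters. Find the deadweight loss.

€370.52 thousand

Competitive equilibrium: 223.5 − 8Q = 26 + 4Q → Q* = 16.4583, P* = 91.8333.
At Q = 8.6: demand price = 223.5 − 8·8.6 = 154.7; supply price = 26 + 4·8.6 = 60.4.
ΔQ = 16.4583 − 8.6 = 7.8583; wedge = 154.7 − 60.4 = 94.3.
Deadweight loss = ½ × 7.8583 × 94.3 = €370.52 thousand.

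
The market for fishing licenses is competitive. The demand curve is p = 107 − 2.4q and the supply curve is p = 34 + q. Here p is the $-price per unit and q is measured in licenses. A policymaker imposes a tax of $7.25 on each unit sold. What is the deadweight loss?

$7.73

Competitive equilibrium: 107 − 2.4q = 34 + q → q* = 21.4706, p* = 55.4706.
With the tax, the buyer price exceeds the seller price by 7.25: (107 − 2.4q) − (34 + q) = 7.25 → q' = 19.3382.
Δq = 21.4706 − 19.3382 = 2.1324; the wedge equals the tax, 7.25.
The triangle = ½ × 2.1324 × 7.25 = $7.73.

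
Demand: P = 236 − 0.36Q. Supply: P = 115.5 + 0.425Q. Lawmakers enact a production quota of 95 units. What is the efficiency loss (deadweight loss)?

Competitive equilibrium: 236 − 0.36Q = 115.5 + 0.425Q → Q* = 153.5032, P* = 180.7389.
At Q = 95: demand price = 236 − 0.36·95 = 201.8; supply price = 115.5 + 0.425·95 = 155.875.
ΔQ = 153.5032 − 95 = 58.5032; wedge = 201.8 − 155.875 = 45.925.
The triangle = ½ × 58.5032 × 45.925 = 1343.38.

1343.38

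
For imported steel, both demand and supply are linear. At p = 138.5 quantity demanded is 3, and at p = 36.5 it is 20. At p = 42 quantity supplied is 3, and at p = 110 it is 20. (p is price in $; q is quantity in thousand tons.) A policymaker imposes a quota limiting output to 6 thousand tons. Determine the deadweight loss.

$221.11 thousand

Demand slope = (36.5 − 138.5)/(20 − 3) = −6, so p = 156.5 − 6q.
Supply slope = (110 − 42)/(20 − 3) = 4, so p = 30 + 4q.
Competitive equilibrium: 156.5 − 6q = 30 + 4q → q* = 12.65, p* = 80.6.
At q = 6: demand price = 156.5 − 6·6 = 120.5; supply price = 30 + 4·6 = 54.
Δq = 12.65 − 6 = 6.65; wedge = 120.5 − 54 = 66.5.
DWL = ½ × 6.65 × 66.5 = $221.11 thousand.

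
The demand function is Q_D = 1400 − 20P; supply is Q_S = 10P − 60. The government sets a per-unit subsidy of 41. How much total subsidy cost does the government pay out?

In inverse form: demand P = 70 − 0.05Q, supply P = 6 + 0.1Q.
Competitive equilibrium: 70 − 0.05Q = 6 + 0.1Q → Q* = 426.6667, P* = 48.6667.
The subsidy lowers effective supply by 41: P = 0.1Q − 35.
New quantity: 70 − 0.05Q = 0.1Q − 35 → Q' = 700.
Total subsidy cost = 41 × 700 = 28700.

28700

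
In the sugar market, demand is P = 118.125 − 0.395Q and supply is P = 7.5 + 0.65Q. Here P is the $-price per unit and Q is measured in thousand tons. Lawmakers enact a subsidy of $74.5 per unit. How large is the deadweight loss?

$2655.62 thousand

Competitive equilibrium: 118.125 − 0.395Q = 7.5 + 0.65Q → Q* = 105.8612, P* = 76.3098.
The subsidy lowers effective supply by 74.5: P = 0.65Q − 67.
New quantity: 118.125 − 0.395Q = 0.65Q − 67 → Q' = 177.1531.
Overproduction ΔQ = 177.1531 − 105.8612 = 71.2919; wedge = subsidy = 74.5.
Welfare loss = ½ × 71.2919 × 74.5 = $2655.62 thousand.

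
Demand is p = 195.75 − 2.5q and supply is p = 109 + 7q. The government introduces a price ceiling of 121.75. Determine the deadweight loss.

Competitive equilibrium: 195.75 − 2.5q = 109 + 7q → q* = 9.1316, p* = 172.9211.
At the ceiling p = 121.75, quantity supplied = (121.75 − 109)/7 = 1.8214.
Willingness to pay at q' = 1.8214: 195.75 − 2.5·1.8214 = 191.1965.
Δq = 9.1316 − 1.8214 = 7.3102; wedge = 191.1965 − 121.75 = 69.4465.
Deadweight loss = ½ × 7.3102 × 69.4465 = 253.83.

253.83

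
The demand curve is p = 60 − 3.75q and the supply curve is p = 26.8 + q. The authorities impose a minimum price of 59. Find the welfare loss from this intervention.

Competitive equilibrium: 60 − 3.75q = 26.8 + q → q* = 6.9895, p* = 33.7895.
At the floor p = 59, quantity demanded = (60 − 59)/3.75 = 0.2667.
Sellers' marginal cost at q' = 0.2667: 26.8 + 1·0.2667 = 27.0667.
Δq = 6.9895 − 0.2667 = 6.7228; wedge = 59 − 27.0667 = 31.9333.
The triangle = ½ × 6.7228 × 31.9333 = 107.34.

107.34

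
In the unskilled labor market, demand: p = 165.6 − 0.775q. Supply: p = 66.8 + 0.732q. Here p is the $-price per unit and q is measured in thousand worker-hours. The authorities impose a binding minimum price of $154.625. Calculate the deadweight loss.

Competitive equilibrium: 165.6 − 0.775q = 66.8 + 0.732q → q* = 65.5607, p* = 114.7904.
At the floor p = 154.625, quantity demanded = (165.6 − 154.625)/0.775 = 14.1613.
Sellers' marginal cost at q' = 14.1613: 66.8 + 0.732·14.1613 = 77.1661.
Δq = 65.5607 − 14.1613 = 51.3994; wedge = 154.625 − 77.1661 = 77.4589.
Welfare loss = ½ × 51.3994 × 77.4589 = $1990.67 thousand.

$1990.67 thousand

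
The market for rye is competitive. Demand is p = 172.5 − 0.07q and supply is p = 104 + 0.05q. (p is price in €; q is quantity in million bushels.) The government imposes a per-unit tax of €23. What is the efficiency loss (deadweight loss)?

Competitive equilibrium: 172.5 − 0.07q = 104 + 0.05q → q* = 570.8333, p* = 132.5417.
With the tax, the buyer price exceeds the seller price by 23: (172.5 − 0.07q) − (104 + 0.05q) = 23 → q' = 379.1667.
Δq = 570.8333 − 379.1667 = 191.6666; the wedge equals the tax, 23.
Welfare loss = ½ × 191.6666 × 23 = €2204.17 million.

€2204.17 million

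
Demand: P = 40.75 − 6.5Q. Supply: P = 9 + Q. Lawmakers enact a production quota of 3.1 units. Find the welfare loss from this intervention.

4.82

Competitive equilibrium: 40.75 − 6.5Q = 9 + Q → Q* = 4.2333, P* = 13.2333.
At Q = 3.1: demand price = 40.75 − 6.5·3.1 = 20.6; supply price = 9 + 1·3.1 = 12.1.
ΔQ = 4.2333 − 3.1 = 1.1333; wedge = 20.6 − 12.1 = 8.5.
Welfare loss = ½ × 1.1333 × 8.5 = 4.82.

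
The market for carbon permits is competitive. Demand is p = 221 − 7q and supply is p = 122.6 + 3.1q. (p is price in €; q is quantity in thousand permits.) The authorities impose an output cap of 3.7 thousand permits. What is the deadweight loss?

€184.39 thousand

Competitive equilibrium: 221 − 7q = 122.6 + 3.1q → q* = 9.7426, p* = 152.802.
At q = 3.7: demand price = 221 − 7·3.7 = 195.1; supply price = 122.6 + 3.1·3.7 = 134.07.
Δq = 9.7426 − 3.7 = 6.0426; wedge = 195.1 − 134.07 = 61.03.
Welfare loss = ½ × 6.0426 × 61.03 = €184.39 thousand.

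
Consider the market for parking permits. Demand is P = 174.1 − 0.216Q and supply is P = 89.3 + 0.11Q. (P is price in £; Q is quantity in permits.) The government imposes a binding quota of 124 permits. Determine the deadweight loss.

£3020.29

Competitive equilibrium: 174.1 − 0.216Q = 89.3 + 0.11Q → Q* = 260.1227, P* = 117.9135.
At Q = 124: demand price = 174.1 − 0.216·124 = 147.316; supply price = 89.3 + 0.11·124 = 102.94.
ΔQ = 260.1227 − 124 = 136.1227; wedge = 147.316 − 102.94 = 44.376.
Welfare loss = ½ × 136.1227 × 44.376 = £3020.29.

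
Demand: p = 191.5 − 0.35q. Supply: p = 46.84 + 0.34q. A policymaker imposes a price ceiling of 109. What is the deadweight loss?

Competitive equilibrium: 191.5 − 0.35q = 46.84 + 0.34q → q* = 209.6522, p* = 118.1217.
At the ceiling p = 109, quantity supplied = (109 − 46.84)/0.34 = 182.8235.
Willingness to pay at q' = 182.8235: 191.5 − 0.35·182.8235 = 127.5118.
Δq = 209.6522 − 182.8235 = 26.8287; wedge = 127.5118 − 109 = 18.5118.
Welfare loss = ½ × 26.8287 × 18.5118 = 248.32.

248.32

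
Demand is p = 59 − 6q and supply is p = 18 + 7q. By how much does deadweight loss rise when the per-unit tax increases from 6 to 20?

Competitive equilibrium: 59 − 6q = 18 + 7q → q* = 3.1538, p* = 40.0769.
For a per-unit tax t: Δq = t/13, so DWL = ½·t·(t/13) = t²/26.
At t = 6: DWL = 1.385. At t = 20: DWL = 15.385.
Increase = 15.385 − 1.385 = 14.

14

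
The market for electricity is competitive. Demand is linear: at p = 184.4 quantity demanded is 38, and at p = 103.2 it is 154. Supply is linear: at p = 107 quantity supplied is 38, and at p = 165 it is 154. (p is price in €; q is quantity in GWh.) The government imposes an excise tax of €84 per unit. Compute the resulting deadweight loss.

Demand slope = (103.2 − 184.4)/(154 − 38) = −0.7, so p = 211 − 0.7q.
Supply slope = (165 − 107)/(154 − 38) = 0.5, so p = 88 + 0.5q.
Competitive equilibrium: 211 − 0.7q = 88 + 0.5q → q* = 102.5, p* = 139.25.
With the tax, the buyer price exceeds the seller price by 84: (211 − 0.7q) − (88 + 0.5q) = 84 → q' = 32.5.
Δq = 102.5 − 32.5 = 70; the wedge equals the tax, 84.
Welfare loss = ½ × 70 × 84 = €2940.

€2940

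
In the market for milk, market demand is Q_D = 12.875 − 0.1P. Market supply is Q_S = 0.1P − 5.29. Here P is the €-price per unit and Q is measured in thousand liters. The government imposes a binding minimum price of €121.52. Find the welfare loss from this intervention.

In inverse form: demand P = 128.75 − 10Q, supply P = 52.9 + 10Q.
Competitive equilibrium: 128.75 − 10Q = 52.9 + 10Q → Q* = 3.7925, P* = 90.825.
At the floor P = 121.52, quantity demanded = (128.75 − 121.52)/10 = 0.723.
Sellers' marginal cost at Q' = 0.723: 52.9 + 10·0.723 = 60.13.
ΔQ = 3.7925 − 0.723 = 3.0695; wedge = 121.52 − 60.13 = 61.39.
The triangle = ½ × 3.0695 × 61.39 = €94.22 thousand.

€94.22 thousand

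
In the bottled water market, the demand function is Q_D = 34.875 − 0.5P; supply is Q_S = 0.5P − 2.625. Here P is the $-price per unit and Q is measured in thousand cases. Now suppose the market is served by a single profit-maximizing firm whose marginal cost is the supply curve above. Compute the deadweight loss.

$57.78 thousand

In inverse form: demand P = 69.75 − 2Q, supply P = 5.25 + 2Q.
Competitive equilibrium: 69.75 − 2Q = 5.25 + 2Q → Q* = 16.125, P* = 37.5.
Marginal revenue: MR = 69.75 − 4Q. Set MR = MC: 69.75 − 4Q = 5.25 + 2Q → Q_m = 10.75.
Price P_m = 69.75 − 2·10.75 = 48.25; MC(Q_m) = 5.25 + 2·10.75 = 26.75.
Competitive Q* = 16.125, so ΔQ = 5.375; wedge = 48.25 − 26.75 = 21.5.
DWL = ½ × 5.375 × 21.5 = $57.78 thousand.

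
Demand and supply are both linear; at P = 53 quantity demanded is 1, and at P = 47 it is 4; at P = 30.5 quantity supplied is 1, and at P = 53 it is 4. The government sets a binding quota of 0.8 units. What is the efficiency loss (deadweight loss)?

31.33

Demand slope = (47 − 53)/(4 − 1) = −2, so P = 55 − 2Q.
Supply slope = (53 − 30.5)/(4 − 1) = 7.5, so P = 23 + 7.5Q.
Competitive equilibrium: 55 − 2Q = 23 + 7.5Q → Q* = 3.3684, P* = 48.2632.
At Q = 0.8: demand price = 55 − 2·0.8 = 53.4; supply price = 23 + 7.5·0.8 = 29.
ΔQ = 3.3684 − 0.8 = 2.5684; wedge = 53.4 − 29 = 24.4.
DWL = ½ × 2.5684 × 24.4 = 31.33.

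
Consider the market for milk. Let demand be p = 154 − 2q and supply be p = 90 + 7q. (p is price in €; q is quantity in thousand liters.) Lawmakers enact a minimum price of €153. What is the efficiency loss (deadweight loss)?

€196.68 thousand

Competitive equilibrium: 154 − 2q = 90 + 7q → q* = 7.1111, p* = 139.7778.
At the floor p = 153, quantity demanded = (154 − 153)/2 = 0.5.
Sellers' marginal cost at q' = 0.5: 90 + 7·0.5 = 93.5.
Δq = 7.1111 − 0.5 = 6.6111; wedge = 153 − 93.5 = 59.5.
Deadweight loss = ½ × 6.6111 × 59.5 = €196.68 thousand.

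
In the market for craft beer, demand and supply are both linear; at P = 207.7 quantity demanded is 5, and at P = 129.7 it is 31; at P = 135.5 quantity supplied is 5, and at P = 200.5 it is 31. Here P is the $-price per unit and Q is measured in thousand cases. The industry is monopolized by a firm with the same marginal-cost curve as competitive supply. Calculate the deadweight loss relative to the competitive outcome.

Demand slope = (129.7 − 207.7)/(31 − 5) = −3, so P = 222.7 − 3Q.
Supply slope = (200.5 − 135.5)/(31 − 5) = 2.5, so P = 123 + 2.5Q.
Competitive equilibrium: 222.7 − 3Q = 123 + 2.5Q → Q* = 18.12727, P* = 168.31818.
Marginal revenue: MR = 222.7 − 6Q. Set MR = MC: 222.7 − 6Q = 123 + 2.5Q → Q_m = 11.72941.
Price P_m = 222.7 − 3·11.72941 = 187.51177; MC(Q_m) = 123 + 2.5·11.72941 = 152.32353.
Competitive Q* = 18.12727, so ΔQ = 6.39786; wedge = 187.51177 − 152.32353 = 35.18824.
Deadweight loss = ½ × 6.39786 × 35.18824 = $112.56 thousand.

$112.56 thousand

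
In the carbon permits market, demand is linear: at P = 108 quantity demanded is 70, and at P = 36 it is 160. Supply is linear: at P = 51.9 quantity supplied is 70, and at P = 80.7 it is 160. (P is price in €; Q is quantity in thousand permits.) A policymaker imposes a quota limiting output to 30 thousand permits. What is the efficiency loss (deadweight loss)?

Demand slope = (36 − 108)/(160 − 70) = −0.8, so P = 164 − 0.8Q.
Supply slope = (80.7 − 51.9)/(160 − 70) = 0.32, so P = 29.5 + 0.32Q.
Competitive equilibrium: 164 − 0.8Q = 29.5 + 0.32Q → Q* = 120.08929, P* = 67.92857.
At Q = 30: demand price = 164 − 0.8·30 = 140; supply price = 29.5 + 0.32·30 = 39.1.
ΔQ = 120.08929 − 30 = 90.08929; wedge = 140 − 39.1 = 100.9.
Welfare loss = ½ × 90.08929 × 100.9 = €4545 thousand.

€4545 thousand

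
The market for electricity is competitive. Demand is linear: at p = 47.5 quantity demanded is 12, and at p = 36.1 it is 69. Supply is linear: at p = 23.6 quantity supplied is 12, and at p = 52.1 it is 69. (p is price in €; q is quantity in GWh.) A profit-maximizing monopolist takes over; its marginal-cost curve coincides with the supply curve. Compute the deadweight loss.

Demand slope = (36.1 − 47.5)/(69 − 12) = −0.2, so p = 49.9 − 0.2q.
Supply slope = (52.1 − 23.6)/(69 − 12) = 0.5, so p = 17.6 + 0.5q.
Competitive equilibrium: 49.9 − 0.2q = 17.6 + 0.5q → q* = 46.1429, p* = 40.6714.
Marginal revenue: MR = 49.9 − 0.4q. Set MR = MC: 49.9 − 0.4q = 17.6 + 0.5q → q_m = 35.8889.
Price p_m = 49.9 − 0.2·35.8889 = 42.7222; MC(q_m) = 17.6 + 0.5·35.8889 = 35.5445.
Competitive q* = 46.1429, so Δq = 10.254; wedge = 42.7222 − 35.5445 = 7.1777.
Welfare loss = ½ × 10.254 × 7.1777 = €36.80.

€36.80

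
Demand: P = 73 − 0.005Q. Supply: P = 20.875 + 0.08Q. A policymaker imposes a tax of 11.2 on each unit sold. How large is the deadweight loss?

737.88

Competitive equilibrium: 73 − 0.005Q = 20.875 + 0.08Q → Q* = 613.2353, P* = 69.9338.
With the tax, the buyer price exceeds the seller price by 11.2: (73 − 0.005Q) − (20.875 + 0.08Q) = 11.2 → Q' = 481.4706.
ΔQ = 613.2353 − 481.4706 = 131.7647; the wedge equals the tax, 11.2.
Deadweight loss = ½ × 131.7647 × 11.2 = 737.88.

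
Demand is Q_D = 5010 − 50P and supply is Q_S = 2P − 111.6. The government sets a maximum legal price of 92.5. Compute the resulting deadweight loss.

In inverse form: demand P = 100.2 − 0.02Q, supply P = 55.8 + 0.5Q.
Competitive equilibrium: 100.2 − 0.02Q = 55.8 + 0.5Q → Q* = 85.3846, P* = 98.4923.
At the ceiling P = 92.5, quantity supplied = (92.5 − 55.8)/0.5 = 73.4.
Willingness to pay at Q' = 73.4: 100.2 − 0.02·73.4 = 98.732.
ΔQ = 85.3846 − 73.4 = 11.9846; wedge = 98.732 − 92.5 = 6.232.
Deadweight loss = ½ × 11.9846 × 6.232 = 37.34.

37.34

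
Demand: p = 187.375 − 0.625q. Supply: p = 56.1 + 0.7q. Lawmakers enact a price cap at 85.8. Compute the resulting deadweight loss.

2125.88

Competitive equilibrium: 187.375 − 0.625q = 56.1 + 0.7q → q* = 99.0755, p* = 125.4528.
At the ceiling p = 85.8, quantity supplied = (85.8 − 56.1)/0.7 = 42.4286.
Willingness to pay at q' = 42.4286: 187.375 − 0.625·42.4286 = 160.8571.
Δq = 99.0755 − 42.4286 = 56.6469; wedge = 160.8571 − 85.8 = 75.0571.
Deadweight loss = ½ × 56.6469 × 75.0571 = 2125.88.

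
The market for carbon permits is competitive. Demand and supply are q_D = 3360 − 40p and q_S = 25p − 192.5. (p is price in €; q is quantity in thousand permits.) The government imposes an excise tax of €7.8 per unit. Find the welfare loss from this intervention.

€468 thousand

In inverse form: demand p = 84 − 0.025q, supply p = 7.7 + 0.04q.
Competitive equilibrium: 84 − 0.025q = 7.7 + 0.04q → q* = 1173.8462, p* = 54.6538.
With the tax, the buyer price exceeds the seller price by 7.8: (84 − 0.025q) − (7.7 + 0.04q) = 7.8 → q' = 1053.8462.
Δq = 1173.8462 − 1053.8462 = 120; the wedge equals the tax, 7.8.
Welfare loss = ½ × 120 × 7.8 = €468 thousand.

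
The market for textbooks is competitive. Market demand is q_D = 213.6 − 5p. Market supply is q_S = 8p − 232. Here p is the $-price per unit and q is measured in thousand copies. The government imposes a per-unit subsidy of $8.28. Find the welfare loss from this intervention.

In inverse form: demand p = 42.72 − 0.2q, supply p = 29 + 0.125q.
Competitive equilibrium: 42.72 − 0.2q = 29 + 0.125q → q* = 42.2154, p* = 34.2769.
The subsidy lowers effective supply by 8.28: p = 20.72 + 0.125q.
New quantity: 42.72 − 0.2q = 20.72 + 0.125q → q' = 67.6923.
Overproduction Δq = 67.6923 − 42.2154 = 25.4769; wedge = subsidy = 8.28.
Deadweight loss = ½ × 25.4769 × 8.28 = $105.47 thousand.

$105.47 thousand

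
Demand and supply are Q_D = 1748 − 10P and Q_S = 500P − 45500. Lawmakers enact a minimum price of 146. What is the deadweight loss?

In inverse form: demand P = 174.8 − 0.1Q, supply P = 91 + 0.002Q.
Competitive equilibrium: 174.8 − 0.1Q = 91 + 0.002Q → Q* = 821.5686, P* = 92.6431.
At the floor P = 146, quantity demanded = (174.8 − 146)/0.1 = 288.
Sellers' marginal cost at Q' = 288: 91 + 0.002·288 = 91.576.
ΔQ = 821.5686 − 288 = 533.5686; wedge = 146 − 91.576 = 54.424.
Deadweight loss = ½ × 533.5686 × 54.424 = 14519.47.

14519.47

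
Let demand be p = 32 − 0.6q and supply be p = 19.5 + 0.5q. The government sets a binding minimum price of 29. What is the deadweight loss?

22.27

Competitive equilibrium: 32 − 0.6q = 19.5 + 0.5q → q* = 11.3636, p* = 25.1818.
At the floor p = 29, quantity demanded = (32 − 29)/0.6 = 5.
Sellers' marginal cost at q' = 5: 19.5 + 0.5·5 = 22.
Δq = 11.3636 − 5 = 6.3636; wedge = 29 − 22 = 7.
The triangle = ½ × 6.3636 × 7 = 22.27.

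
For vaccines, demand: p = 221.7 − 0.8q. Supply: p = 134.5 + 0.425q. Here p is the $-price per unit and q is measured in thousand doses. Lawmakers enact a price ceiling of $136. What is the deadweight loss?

$2803.47 thousand

Competitive equilibrium: 221.7 − 0.8q = 134.5 + 0.425q → q* = 71.18367, p* = 164.75306.
At the ceiling p = 136, quantity supplied = (136 − 134.5)/0.425 = 3.52941.
Willingness to pay at q' = 3.52941: 221.7 − 0.8·3.52941 = 218.87647.
Δq = 71.18367 − 3.52941 = 67.65426; wedge = 218.87647 − 136 = 82.87647.
The triangle = ½ × 67.65426 × 82.87647 = $2803.47 thousand.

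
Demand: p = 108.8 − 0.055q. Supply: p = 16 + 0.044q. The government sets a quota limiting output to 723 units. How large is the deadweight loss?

2274.83

Competitive equilibrium: 108.8 − 0.055q = 16 + 0.044q → q* = 937.3737, p* = 57.2444.
At q = 723: demand price = 108.8 − 0.055·723 = 69.035; supply price = 16 + 0.044·723 = 47.812.
Δq = 937.3737 − 723 = 214.3737; wedge = 69.035 − 47.812 = 21.223.
Deadweight loss = ½ × 214.3737 × 21.223 = 2274.83.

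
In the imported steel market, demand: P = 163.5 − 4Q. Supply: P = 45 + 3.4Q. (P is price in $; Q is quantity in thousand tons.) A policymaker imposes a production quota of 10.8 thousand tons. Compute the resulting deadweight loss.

$100.57 thousand

Competitive equilibrium: 163.5 − 4Q = 45 + 3.4Q → Q* = 16.0135, P* = 99.4459.
At Q = 10.8: demand price = 163.5 − 4·10.8 = 120.3; supply price = 45 + 3.4·10.8 = 81.72.
ΔQ = 16.0135 − 10.8 = 5.2135; wedge = 120.3 − 81.72 = 38.58.
The triangle = ½ × 5.2135 × 38.58 = $100.57 thousand.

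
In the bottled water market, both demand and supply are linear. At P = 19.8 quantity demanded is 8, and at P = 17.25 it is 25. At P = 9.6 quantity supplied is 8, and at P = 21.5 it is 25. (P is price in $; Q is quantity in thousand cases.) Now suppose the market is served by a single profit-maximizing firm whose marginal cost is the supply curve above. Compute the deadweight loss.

$3.825 thousand

Demand slope = (17.25 − 19.8)/(25 − 8) = −0.15, so P = 21 − 0.15Q.
Supply slope = (21.5 − 9.6)/(25 − 8) = 0.7, so P = 4 + 0.7Q.
Competitive equilibrium: 21 − 0.15Q = 4 + 0.7Q → Q* = 20, P* = 18.
Marginal revenue: MR = 21 − 0.3Q. Set MR = MC: 21 − 0.3Q = 4 + 0.7Q → Q_m = 17.
Price P_m = 21 − 0.15·17 = 18.45; MC(Q_m) = 4 + 0.7·17 = 15.9.
Competitive Q* = 20, so ΔQ = 3; wedge = 18.45 − 15.9 = 2.55.
Welfare loss = ½ × 3 × 2.55 = $3.825 thousand.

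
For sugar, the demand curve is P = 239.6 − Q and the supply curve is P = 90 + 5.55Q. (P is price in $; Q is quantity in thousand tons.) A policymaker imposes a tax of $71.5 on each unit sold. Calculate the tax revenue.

Competitive equilibrium: 239.6 − Q = 90 + 5.55Q → Q* = 22.8397, P* = 216.7603.
With the tax, the buyer price exceeds the seller price by 71.5: (239.6 − Q) − (90 + 5.55Q) = 71.5 → Q' = 11.9237.
Tax revenue = 71.5 × 11.9237 = $852.54 thousand.

$852.54 thousand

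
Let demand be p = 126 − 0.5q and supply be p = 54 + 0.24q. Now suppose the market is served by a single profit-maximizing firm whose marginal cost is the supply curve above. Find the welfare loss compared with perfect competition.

569.51

Competitive equilibrium: 126 − 0.5q = 54 + 0.24q → q* = 97.2973, p* = 77.3514.
Marginal revenue: MR = 126 − q. Set MR = MC: 126 − q = 54 + 0.24q → q_m = 58.0645.
Price p_m = 126 − 0.5·58.0645 = 96.9678; MC(q_m) = 54 + 0.24·58.0645 = 67.9355.
Competitive q* = 97.2973, so Δq = 39.2328; wedge = 96.9678 − 67.9355 = 29.0323.
DWL = ½ × 39.2328 × 29.0323 = 569.51.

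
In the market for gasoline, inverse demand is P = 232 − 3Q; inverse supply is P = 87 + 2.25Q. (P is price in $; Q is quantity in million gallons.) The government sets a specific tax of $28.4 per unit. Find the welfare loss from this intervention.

$76.82 million

Competitive equilibrium: 232 − 3Q = 87 + 2.25Q → Q* = 27.61905, P* = 149.14286.
With the tax, the buyer price exceeds the seller price by 28.4: (232 − 3Q) − (87 + 2.25Q) = 28.4 → Q' = 22.20952.
ΔQ = 27.61905 − 22.20952 = 5.40953; the wedge equals the tax, 28.4.
Welfare loss = ½ × 5.40953 × 28.4 = $76.82 million.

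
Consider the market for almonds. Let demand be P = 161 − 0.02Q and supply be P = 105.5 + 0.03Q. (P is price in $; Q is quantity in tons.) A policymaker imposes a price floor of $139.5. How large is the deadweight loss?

Competitive equilibrium: 161 − 0.02Q = 105.5 + 0.03Q → Q* = 1110, P* = 138.8.
At the floor P = 139.5, quantity demanded = (161 − 139.5)/0.02 = 1075.
Sellers' marginal cost at Q' = 1075: 105.5 + 0.03·1075 = 137.75.
ΔQ = 1110 − 1075 = 35; wedge = 139.5 − 137.75 = 1.75.
DWL = ½ × 35 × 1.75 = $30.625.

$30.625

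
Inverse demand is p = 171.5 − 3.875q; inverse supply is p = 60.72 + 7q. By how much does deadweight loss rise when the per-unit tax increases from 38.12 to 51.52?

55.23

Competitive equilibrium: 171.5 − 3.875q = 60.72 + 7q → q* = 10.1867, p* = 132.0267.
For a per-unit tax t: Δq = t/10.875, so DWL = ½·t·(t/10.875) = t²/21.75.
At t = 38.12: DWL = 66.811. At t = 51.52: DWL = 122.037.
Increase = 122.037 − 66.811 = 55.23.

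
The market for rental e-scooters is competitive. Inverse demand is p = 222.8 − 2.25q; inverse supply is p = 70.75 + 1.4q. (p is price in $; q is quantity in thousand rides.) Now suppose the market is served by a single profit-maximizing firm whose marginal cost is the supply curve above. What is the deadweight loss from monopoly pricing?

$460.59 thousand

Competitive equilibrium: 222.8 − 2.25q = 70.75 + 1.4q → q* = 41.65753, p* = 129.07055.
Marginal revenue: MR = 222.8 − 4.5q. Set MR = MC: 222.8 − 4.5q = 70.75 + 1.4q → q_m = 25.77119.
Price p_m = 222.8 − 2.25·25.77119 = 164.81482; MC(q_m) = 70.75 + 1.4·25.77119 = 106.82967.
Competitive q* = 41.65753, so Δq = 15.88634; wedge = 164.81482 − 106.82967 = 57.98515.
Welfare loss = ½ × 15.88634 × 57.98515 = $460.59 thousand.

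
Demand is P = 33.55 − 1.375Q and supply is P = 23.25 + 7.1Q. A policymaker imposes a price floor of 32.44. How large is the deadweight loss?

0.71

Competitive equilibrium: 33.55 − 1.375Q = 23.25 + 7.1Q → Q* = 1.2153, P* = 31.8789.
At the floor P = 32.44, quantity demanded = (33.55 − 32.44)/1.375 = 0.8073.
Sellers' marginal cost at Q' = 0.8073: 23.25 + 7.1·0.8073 = 28.9818.
ΔQ = 1.2153 − 0.8073 = 0.408; wedge = 32.44 − 28.9818 = 3.4582.
DWL = ½ × 0.408 × 3.4582 = 0.71.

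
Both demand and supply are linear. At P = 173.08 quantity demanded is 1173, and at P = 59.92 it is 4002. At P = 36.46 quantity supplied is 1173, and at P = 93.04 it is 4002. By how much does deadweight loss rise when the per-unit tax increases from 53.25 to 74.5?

Demand slope = (59.92 − 173.08)/(4002 − 1173) = −0.04, so P = 220 − 0.04Q.
Supply slope = (93.04 − 36.46)/(4002 − 1173) = 0.02, so P = 13 + 0.02Q.
Competitive equilibrium: 220 − 0.04Q = 13 + 0.02Q → Q* = 3450, P* = 82.
For a per-unit tax t: ΔQ = t/0.06, so DWL = ½·t·(t/0.06) = t²/0.12.
At t = 53.25: DWL = 23629.688. At t = 74.5: DWL = 46252.083.
Increase = 46252.083 − 23629.688 = 22622.40.

22622.40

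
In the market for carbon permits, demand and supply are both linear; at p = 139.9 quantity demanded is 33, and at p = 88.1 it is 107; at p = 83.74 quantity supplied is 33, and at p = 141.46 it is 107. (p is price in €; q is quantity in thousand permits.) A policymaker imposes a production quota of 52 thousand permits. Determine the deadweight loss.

Demand slope = (88.1 − 139.9)/(107 − 33) = −0.7, so p = 163 − 0.7q.
Supply slope = (141.46 − 83.74)/(107 − 33) = 0.78, so p = 58 + 0.78q.
Competitive equilibrium: 163 − 0.7q = 58 + 0.78q → q* = 70.9459, p* = 113.3378.
At q = 52: demand price = 163 − 0.7·52 = 126.6; supply price = 58 + 0.78·52 = 98.56.
Δq = 70.9459 − 52 = 18.9459; wedge = 126.6 − 98.56 = 28.04.
The triangle = ½ × 18.9459 × 28.04 = €265.62 thousand.

€265.62 thousand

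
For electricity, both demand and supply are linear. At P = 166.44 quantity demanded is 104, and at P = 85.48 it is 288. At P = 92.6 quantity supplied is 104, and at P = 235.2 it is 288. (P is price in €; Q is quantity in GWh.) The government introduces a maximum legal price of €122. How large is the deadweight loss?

€316.86

Demand slope = (85.48 − 166.44)/(288 − 104) = −0.44, so P = 212.2 − 0.44Q.
Supply slope = (235.2 − 92.6)/(288 − 104) = 0.775, so P = 12 + 0.775Q.
Competitive equilibrium: 212.2 − 0.44Q = 12 + 0.775Q → Q* = 164.7737, P* = 139.6996.
At the ceiling P = 122, quantity supplied = (122 − 12)/0.775 = 141.9355.
Willingness to pay at Q' = 141.9355: 212.2 − 0.44·141.9355 = 149.7484.
ΔQ = 164.7737 − 141.9355 = 22.8382; wedge = 149.7484 − 122 = 27.7484.
DWL = ½ × 22.8382 × 27.7484 = €316.86.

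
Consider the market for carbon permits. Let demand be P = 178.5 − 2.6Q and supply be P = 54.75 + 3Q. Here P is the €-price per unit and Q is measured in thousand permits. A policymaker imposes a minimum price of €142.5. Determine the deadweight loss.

€190.67 thousand

Competitive equilibrium: 178.5 − 2.6Q = 54.75 + 3Q → Q* = 22.0982, P* = 121.0446.
At the floor P = 142.5, quantity demanded = (178.5 − 142.5)/2.6 = 13.8462.
Sellers' marginal cost at Q' = 13.8462: 54.75 + 3·13.8462 = 96.2886.
ΔQ = 22.0982 − 13.8462 = 8.252; wedge = 142.5 − 96.2886 = 46.2114.
DWL = ½ × 8.252 × 46.2114 = €190.67 thousand.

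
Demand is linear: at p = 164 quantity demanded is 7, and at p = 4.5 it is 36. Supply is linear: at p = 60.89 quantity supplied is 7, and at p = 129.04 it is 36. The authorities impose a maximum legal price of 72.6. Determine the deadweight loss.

Demand slope = (4.5 − 164)/(36 − 7) = −5.5, so p = 202.5 − 5.5q.
Supply slope = (129.04 − 60.89)/(36 − 7) = 2.35, so p = 44.44 + 2.35q.
Competitive equilibrium: 202.5 − 5.5q = 44.44 + 2.35q → q* = 20.135, p* = 91.7573.
At the ceiling p = 72.6, quantity supplied = (72.6 − 44.44)/2.35 = 11.983.
Willingness to pay at q' = 11.983: 202.5 − 5.5·11.983 = 136.5935.
Δq = 20.135 − 11.983 = 8.152; wedge = 136.5935 − 72.6 = 63.9935.
DWL = ½ × 8.152 × 63.9935 = 260.84.

260.84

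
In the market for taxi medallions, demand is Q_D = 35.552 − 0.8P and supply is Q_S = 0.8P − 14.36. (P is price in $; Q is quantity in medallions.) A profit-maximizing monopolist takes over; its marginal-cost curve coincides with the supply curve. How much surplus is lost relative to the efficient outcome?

In inverse form: demand P = 44.44 − 1.25Q, supply P = 17.95 + 1.25Q.
Competitive equilibrium: 44.44 − 1.25Q = 17.95 + 1.25Q → Q* = 10.596, P* = 31.195.
Marginal revenue: MR = 44.44 − 2.5Q. Set MR = MC: 44.44 − 2.5Q = 17.95 + 1.25Q → Q_m = 7.064.
Price P_m = 44.44 − 1.25·7.064 = 35.61; MC(Q_m) = 17.95 + 1.25·7.064 = 26.78.
Competitive Q* = 10.596, so ΔQ = 3.532; wedge = 35.61 − 26.78 = 8.83.
The triangle = ½ × 3.532 × 8.83 = $15.59.

$15.59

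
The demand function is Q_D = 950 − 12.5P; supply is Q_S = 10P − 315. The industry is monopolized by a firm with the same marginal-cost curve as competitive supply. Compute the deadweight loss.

In inverse form: demand P = 76 − 0.08Q, supply P = 31.5 + 0.1Q.
Competitive equilibrium: 76 − 0.08Q = 31.5 + 0.1Q → Q* = 247.2222, P* = 56.2222.
Marginal revenue: MR = 76 − 0.16Q. Set MR = MC: 76 − 0.16Q = 31.5 + 0.1Q → Q_m = 171.1538.
Price P_m = 76 − 0.08·171.1538 = 62.3077; MC(Q_m) = 31.5 + 0.1·171.1538 = 48.6154.
Competitive Q* = 247.2222, so ΔQ = 76.0684; wedge = 62.3077 − 48.6154 = 13.6923.
DWL = ½ × 76.0684 × 13.6923 = 520.78.

520.78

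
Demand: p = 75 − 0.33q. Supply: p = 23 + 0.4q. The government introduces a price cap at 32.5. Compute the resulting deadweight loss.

822.94

Competitive equilibrium: 75 − 0.33q = 23 + 0.4q → q* = 71.2329, p* = 51.4932.
At the ceiling p = 32.5, quantity supplied = (32.5 − 23)/0.4 = 23.75.
Willingness to pay at q' = 23.75: 75 − 0.33·23.75 = 67.1625.
Δq = 71.2329 − 23.75 = 47.4829; wedge = 67.1625 − 32.5 = 34.6625.
The triangle = ½ × 47.4829 × 34.6625 = 822.94.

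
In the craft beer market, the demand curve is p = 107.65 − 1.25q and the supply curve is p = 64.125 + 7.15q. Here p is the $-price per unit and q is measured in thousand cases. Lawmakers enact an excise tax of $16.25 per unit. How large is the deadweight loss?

$15.72 thousand

Competitive equilibrium: 107.65 − 1.25q = 64.125 + 7.15q → q* = 5.1815, p* = 101.1731.
With the tax, the buyer price exceeds the seller price by 16.25: (107.65 − 1.25q) − (64.125 + 7.15q) = 16.25 → q' = 3.247.
Δq = 5.1815 − 3.247 = 1.9345; the wedge equals the tax, 16.25.
Deadweight loss = ½ × 1.9345 × 16.25 = $15.72 thousand.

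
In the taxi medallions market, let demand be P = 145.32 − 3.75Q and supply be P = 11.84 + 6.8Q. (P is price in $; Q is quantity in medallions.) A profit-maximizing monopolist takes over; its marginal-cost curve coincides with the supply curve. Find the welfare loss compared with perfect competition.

$58.07

Competitive equilibrium: 145.32 − 3.75Q = 11.84 + 6.8Q → Q* = 12.6521, P* = 97.8745.
Marginal revenue: MR = 145.32 − 7.5Q. Set MR = MC: 145.32 − 7.5Q = 11.84 + 6.8Q → Q_m = 9.3343.
Price P_m = 145.32 − 3.75·9.3343 = 110.3164; MC(Q_m) = 11.84 + 6.8·9.3343 = 75.3132.
Competitive Q* = 12.6521, so ΔQ = 3.3178; wedge = 110.3164 − 75.3132 = 35.0032.
Welfare loss = ½ × 3.3178 × 35.0032 = $58.07.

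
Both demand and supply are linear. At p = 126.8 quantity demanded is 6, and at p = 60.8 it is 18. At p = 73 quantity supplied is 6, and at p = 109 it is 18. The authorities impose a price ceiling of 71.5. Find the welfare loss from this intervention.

198.22

Demand slope = (60.8 − 126.8)/(18 − 6) = −5.5, so p = 159.8 − 5.5q.
Supply slope = (109 − 73)/(18 − 6) = 3, so p = 55 + 3q.
Competitive equilibrium: 159.8 − 5.5q = 55 + 3q → q* = 12.3294, p* = 91.9882.
At the ceiling p = 71.5, quantity supplied = (71.5 − 55)/3 = 5.5.
Willingness to pay at q' = 5.5: 159.8 − 5.5·5.5 = 129.55.
Δq = 12.3294 − 5.5 = 6.8294; wedge = 129.55 − 71.5 = 58.05.
DWL = ½ × 6.8294 × 58.05 = 198.22.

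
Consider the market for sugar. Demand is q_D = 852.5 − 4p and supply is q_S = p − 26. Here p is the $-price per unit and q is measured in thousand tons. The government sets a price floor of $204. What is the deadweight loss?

In inverse form: demand p = 213.125 − 0.25q, supply p = 26 + q.
Competitive equilibrium: 213.125 − 0.25q = 26 + q → q* = 149.7, p* = 175.7.
At the floor p = 204, quantity demanded = (213.125 − 204)/0.25 = 36.5.
Sellers' marginal cost at q' = 36.5: 26 + 1·36.5 = 62.5.
Δq = 149.7 − 36.5 = 113.2; wedge = 204 − 62.5 = 141.5.
Welfare loss = ½ × 113.2 × 141.5 = $8008.90 thousand.

$8008.90 thousand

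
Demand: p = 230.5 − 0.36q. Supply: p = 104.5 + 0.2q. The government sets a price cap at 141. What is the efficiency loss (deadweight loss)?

Competitive equilibrium: 230.5 − 0.36q = 104.5 + 0.2q → q* = 225, p* = 149.5.
At the ceiling p = 141, quantity supplied = (141 − 104.5)/0.2 = 182.5.
Willingness to pay at q' = 182.5: 230.5 − 0.36·182.5 = 164.8.
Δq = 225 − 182.5 = 42.5; wedge = 164.8 − 141 = 23.8.
Welfare loss = ½ × 42.5 × 23.8 = 505.75.

505.75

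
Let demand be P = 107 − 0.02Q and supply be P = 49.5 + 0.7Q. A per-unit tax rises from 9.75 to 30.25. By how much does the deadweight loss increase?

Competitive equilibrium: 107 − 0.02Q = 49.5 + 0.7Q → Q* = 79.8611, P* = 105.4028.
For a per-unit tax t: ΔQ = t/0.72, so DWL = ½·t·(t/0.72) = t²/1.44.
At t = 9.75: DWL = 66.016. At t = 30.25: DWL = 635.46.
Increase = 635.46 − 66.016 = 569.44.

569.44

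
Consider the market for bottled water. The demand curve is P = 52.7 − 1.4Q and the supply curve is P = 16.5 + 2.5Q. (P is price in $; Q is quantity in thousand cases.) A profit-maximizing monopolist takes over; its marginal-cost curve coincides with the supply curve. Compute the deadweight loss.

$11.72 thousand

Competitive equilibrium: 52.7 − 1.4Q = 16.5 + 2.5Q → Q* = 9.2821, P* = 39.7051.
Marginal revenue: MR = 52.7 − 2.8Q. Set MR = MC: 52.7 − 2.8Q = 16.5 + 2.5Q → Q_m = 6.8302.
Price P_m = 52.7 − 1.4·6.8302 = 43.1377; MC(Q_m) = 16.5 + 2.5·6.8302 = 33.5755.
Competitive Q* = 9.2821, so ΔQ = 2.4519; wedge = 43.1377 − 33.5755 = 9.5622.
Welfare loss = ½ × 2.4519 × 9.5622 = $11.72 thousand.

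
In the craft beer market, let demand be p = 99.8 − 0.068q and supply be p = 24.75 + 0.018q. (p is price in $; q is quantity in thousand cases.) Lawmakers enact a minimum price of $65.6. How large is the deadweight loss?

$5878.21 thousand

Competitive equilibrium: 99.8 − 0.068q = 24.75 + 0.018q → q* = 872.674419, p* = 40.45814.
At the floor p = 65.6, quantity demanded = (99.8 − 65.6)/0.068 = 502.941176.
Sellers' marginal cost at q' = 502.941176: 24.75 + 0.018·502.941176 = 33.802941.
Δq = 872.674419 − 502.941176 = 369.733243; wedge = 65.6 − 33.802941 = 31.797059.
The triangle = ½ × 369.733243 × 31.797059 = $5878.21 thousand.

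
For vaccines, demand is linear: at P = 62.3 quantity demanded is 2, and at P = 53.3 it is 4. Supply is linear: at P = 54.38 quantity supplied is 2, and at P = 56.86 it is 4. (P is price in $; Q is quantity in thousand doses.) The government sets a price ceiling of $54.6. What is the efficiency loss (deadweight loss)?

Demand slope = (53.3 − 62.3)/(4 − 2) = −4.5, so P = 71.3 − 4.5Q.
Supply slope = (56.86 − 54.38)/(4 − 2) = 1.24, so P = 51.9 + 1.24Q.
Competitive equilibrium: 71.3 − 4.5Q = 51.9 + 1.24Q → Q* = 3.3798, P* = 56.0909.
At the ceiling P = 54.6, quantity supplied = (54.6 − 51.9)/1.24 = 2.1774.
Willingness to pay at Q' = 2.1774: 71.3 − 4.5·2.1774 = 61.5017.
ΔQ = 3.3798 − 2.1774 = 1.2024; wedge = 61.5017 − 54.6 = 6.9017.
The triangle = ½ × 1.2024 × 6.9017 = $4.15 thousand.

$4.15 thousand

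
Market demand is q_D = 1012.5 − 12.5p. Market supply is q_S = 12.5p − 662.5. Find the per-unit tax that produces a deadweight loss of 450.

In inverse form: demand p = 81 − 0.08q, supply p = 53 + 0.08q.
Competitive equilibrium: 81 − 0.08q = 53 + 0.08q → q* = 175, p* = 67.
A tax t gives Δq = t/0.16 and wedge t, so DWL = t²/0.32.
t²/0.32 = 450 → t² = 144 → t = 12.

12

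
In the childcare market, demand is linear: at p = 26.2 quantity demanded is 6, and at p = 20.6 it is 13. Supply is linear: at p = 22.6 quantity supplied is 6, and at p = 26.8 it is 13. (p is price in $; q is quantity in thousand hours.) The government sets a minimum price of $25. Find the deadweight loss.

$0.80 thousand

Demand slope = (20.6 − 26.2)/(13 − 6) = −0.8, so p = 31 − 0.8q.
Supply slope = (26.8 − 22.6)/(13 − 6) = 0.6, so p = 19 + 0.6q.
Competitive equilibrium: 31 − 0.8q = 19 + 0.6q → q* = 8.5714, p* = 24.1429.
At the floor p = 25, quantity demanded = (31 − 25)/0.8 = 7.5.
Sellers' marginal cost at q' = 7.5: 19 + 0.6·7.5 = 23.5.
Δq = 8.5714 − 7.5 = 1.0714; wedge = 25 − 23.5 = 1.5.
Welfare loss = ½ × 1.0714 × 1.5 = $0.80 thousand.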